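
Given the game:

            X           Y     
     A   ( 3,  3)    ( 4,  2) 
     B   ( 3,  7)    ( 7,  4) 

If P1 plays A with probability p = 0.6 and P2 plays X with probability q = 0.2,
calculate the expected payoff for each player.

E[P1] = 4.76, E[P2] = 3.16

Work:
E[P1] = p·q·π₁(A,X) + p·(1-q)·π₁(A,Y) + (1-p)·q·π₁(B,X) + (1-p)·(1-q)·π₁(B,Y)
= 0.6·0.2·3 + 0.6·0.8·4 + 0.4·0.2·3 + 0.4·0.8·7
= 4.76

E[P2] = 3.16 (similar calculation)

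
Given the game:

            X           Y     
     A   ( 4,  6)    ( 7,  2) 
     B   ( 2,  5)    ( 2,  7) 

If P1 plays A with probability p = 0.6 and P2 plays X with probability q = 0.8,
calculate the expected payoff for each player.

E[P1] = 3.56, E[P2] = 5.28

Work:
E[P1] = p·q·π₁(A,X) + p·(1-q)·π₁(A,Y) + (1-p)·q·π₁(B,X) + (1-p)·(1-q)·π₁(B,Y)
= 0.6·0.8·4 + 0.6·0.2·7 + 0.4·0.8·2 + 0.4·0.2·2
= 3.56

E[P2] = 5.28 (similar calculation)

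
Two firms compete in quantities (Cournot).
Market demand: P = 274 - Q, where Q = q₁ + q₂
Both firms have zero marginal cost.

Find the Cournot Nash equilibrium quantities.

q₁* = q₂* = 91.33; P* = 91.33

Work:
Profit: π_i = P·q_i = (a - q_i - q_j)·q_i
FOC: ∂π_i/∂q_i = a - 2q_i - q_j = 0
Reaction function: q_i = (274 - q_j)/2
Symmetry: q* = 274/3 = 91.33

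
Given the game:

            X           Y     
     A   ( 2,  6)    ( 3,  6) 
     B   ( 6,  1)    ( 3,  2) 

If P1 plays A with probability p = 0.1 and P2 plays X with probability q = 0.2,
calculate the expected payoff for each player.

E[P1] = 3.52, E[P2] = 2.22

Work:
E[P1] = p·q·π₁(A,X) + p·(1-q)·π₁(A,Y) + (1-p)·q·π₁(B,X) + (1-p)·(1-q)·π₁(B,Y)
= 0.1·0.2·2 + 0.1·0.8·3 + 0.9·0.2·6 + 0.9·0.8·3
= 3.52

E[P2] = 2.22 (similar calculation)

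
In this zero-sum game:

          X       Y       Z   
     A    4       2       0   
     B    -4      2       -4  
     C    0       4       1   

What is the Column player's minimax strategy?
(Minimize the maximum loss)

Column should play Z, value = 1

Work:
Column player minimizes Row's maximum payoff:
Column X: max payoff to Row = 4
Column Y: max payoff to Row = 4
Column Z: max payoff to Row = 1
Minimum is 1, achieved by column Z.
Minimax strategy: Z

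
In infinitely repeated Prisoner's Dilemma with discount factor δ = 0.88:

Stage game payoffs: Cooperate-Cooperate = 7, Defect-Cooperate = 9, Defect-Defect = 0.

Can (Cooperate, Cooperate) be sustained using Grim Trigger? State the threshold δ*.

δ* = 0.2222; since δ = 0.88 ≥ 0.2222, cooperation can be sustained

Work:
For Grim Trigger:
Cooperate forever: 7/(1-δ)
Defect then punished: 9 + 0·δ/(1-δ)
Need: 7/(1-δ) ≥ 9 + 0·δ/(1-δ)
Solving: δ ≥ (T-R)/(T-P) = (9-7)/(9-0) = 0.2222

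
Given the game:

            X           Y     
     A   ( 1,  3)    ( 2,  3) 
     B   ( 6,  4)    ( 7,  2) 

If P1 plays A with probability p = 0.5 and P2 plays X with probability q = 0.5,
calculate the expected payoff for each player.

E[P1] = 4.0, E[P2] = 3.0

Work:
E[P1] = p·q·π₁(A,X) + p·(1-q)·π₁(A,Y) + (1-p)·q·π₁(B,X) + (1-p)·(1-q)·π₁(B,Y)
= 0.5·0.5·1 + 0.5·0.5·2 + 0.5·0.5·6 + 0.5·0.5·7
= 4.0

E[P2] = 3.0 (similar calculation)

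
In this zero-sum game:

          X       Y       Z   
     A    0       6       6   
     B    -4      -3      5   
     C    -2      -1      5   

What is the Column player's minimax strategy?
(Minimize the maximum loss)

Column should play X, value = 0

Work:
Column player minimizes Row's maximum payoff:
Column X: max payoff to Row = 0
Column Y: max payoff to Row = 6
Column Z: max payoff to Row = 6
Minimum is 0, achieved by column X.
Minimax strategy: X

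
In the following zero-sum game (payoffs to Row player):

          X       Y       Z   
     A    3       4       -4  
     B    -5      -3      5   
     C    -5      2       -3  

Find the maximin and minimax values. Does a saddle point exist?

Maximin = -4, Minimax = 3, Saddle: False

Work:
Row minimums: [-4, -5, -5] → maximin = -4
Column maximums: [3, 4, 5] → minimax = 3
No saddle point (maximin ≠ minimax). Mixed strategy needed.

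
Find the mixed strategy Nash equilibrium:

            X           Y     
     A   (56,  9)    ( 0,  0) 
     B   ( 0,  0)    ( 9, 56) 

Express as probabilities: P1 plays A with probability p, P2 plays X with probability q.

p = 0.8615, q = 0.1385

Work:
Find probabilities that make opponent indifferent:
P2 chooses q to make P1 indifferent between A and B
P1 chooses p to make P2 indifferent between X and Y
Mixed NE: P1 plays (A: 0.8615, B: 0.1385), P2 plays (X: 0.1385, Y: 0.8615)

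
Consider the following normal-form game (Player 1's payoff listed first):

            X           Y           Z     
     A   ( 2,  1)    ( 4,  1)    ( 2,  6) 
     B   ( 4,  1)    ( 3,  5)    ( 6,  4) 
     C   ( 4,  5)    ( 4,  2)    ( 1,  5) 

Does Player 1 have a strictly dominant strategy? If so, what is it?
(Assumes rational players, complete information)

No strictly dominant strategy exists for Player 1

Work:
A strategy strictly dominates another if it gives a strictly higher payoff against every opponent action. Compare each pair of P1's strategies column-by-column:
  A vs B: [2 vs 4, 4 vs 3, 2 vs 6] → A does not strictly dominate B (column X: 2 ≤ 4)
  A vs C: [2 vs 4, 4 vs 4, 2 vs 1] → A does not strictly dominate C (column X: 2 ≤ 4)
  B vs A: [4 vs 2, 3 vs 4, 6 vs 2] → B does not strictly dominate A (column Y: 3 ≤ 4)
  B vs C: [4 vs 4, 3 vs 4, 6 vs 1] → B does not strictly dominate C (column X: 4 ≤ 4)
  C vs A: [4 vs 2, 4 vs 4, 1 vs 2] → C does not strictly dominate A (column Y: 4 ≤ 4)
  C vs B: [4 vs 4, 4 vs 3, 1 vs 6] → C does not strictly dominate B (column X: 4 ≤ 4)
No single strategy strictly dominates all others → no strictly dominant strategy.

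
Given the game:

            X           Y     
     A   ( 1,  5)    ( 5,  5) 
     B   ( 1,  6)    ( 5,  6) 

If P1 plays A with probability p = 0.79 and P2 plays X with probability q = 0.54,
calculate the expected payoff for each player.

E[P1] = 2.84, E[P2] = 5.21

Work:
E[P1] = p·q·π₁(A,X) + p·(1-q)·π₁(A,Y) + (1-p)·q·π₁(B,X) + (1-p)·(1-q)·π₁(B,Y)
= 0.79·0.54·1 + 0.79·0.46·5 + 0.21·0.54·1 + 0.21·0.46·5
= 2.84

E[P2] = 5.21 (similar calculation)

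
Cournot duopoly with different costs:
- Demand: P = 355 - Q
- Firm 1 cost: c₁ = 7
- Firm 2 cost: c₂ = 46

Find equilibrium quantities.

q₁* = 129.0, q₂* = 90.0

Work:
Reaction: q₁ = (355 - 7 - q₂)/2
Reaction: q₂ = (355 - 46 - q₁)/2
Solve simultaneously:
q₁* = (355 - 2×7 + 46)/3 = 129.0
q₂* = (355 - 2×46 + 7)/3 = 90.0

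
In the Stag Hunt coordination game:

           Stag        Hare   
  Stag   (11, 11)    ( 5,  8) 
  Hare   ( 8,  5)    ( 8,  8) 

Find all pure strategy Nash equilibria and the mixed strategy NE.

Pure NE: (Stag, Stag) and (Hare, Hare); Mixed NE: p = 0.5, q = 0.5

Work:
Check pure NE:
(Stag, Stag): (11, 11) - no unilateral deviation beneficial
(Hare, Hare): (8, 8) - no unilateral deviation beneficial
Mixed NE: P1 plays Stag with p = 0.5, P2 plays Stag with q = 0.5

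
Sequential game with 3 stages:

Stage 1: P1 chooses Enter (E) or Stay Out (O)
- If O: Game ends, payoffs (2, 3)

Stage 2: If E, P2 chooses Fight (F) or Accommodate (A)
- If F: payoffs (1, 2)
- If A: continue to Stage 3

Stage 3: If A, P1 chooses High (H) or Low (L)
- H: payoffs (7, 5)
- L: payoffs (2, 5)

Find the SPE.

SPE: (E, A, H); Outcome (7, 5)

Work:
Stage 3: P1 chooses H (7 vs 2)
Stage 2: P2: F->2, A->5 (anticipating H). Choose A
Stage 1: P1: O->2, E->7 (anticipating A, H). Choose E
SPE path: E -> A -> H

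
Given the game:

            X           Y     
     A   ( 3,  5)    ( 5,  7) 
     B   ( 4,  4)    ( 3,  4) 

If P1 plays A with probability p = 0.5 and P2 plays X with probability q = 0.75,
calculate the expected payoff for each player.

E[P1] = 3.625, E[P2] = 4.75

Work:
E[P1] = p·q·π₁(A,X) + p·(1-q)·π₁(A,Y) + (1-p)·q·π₁(B,X) + (1-p)·(1-q)·π₁(B,Y)
= 0.5·0.75·3 + 0.5·0.25·5 + 0.5·0.75·4 + 0.5·0.25·3
= 3.625

E[P2] = 4.75 (similar calculation)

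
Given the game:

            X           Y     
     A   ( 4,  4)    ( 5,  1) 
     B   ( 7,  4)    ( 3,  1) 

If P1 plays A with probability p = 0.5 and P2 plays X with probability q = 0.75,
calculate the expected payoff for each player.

E[P1] = 5.125, E[P2] = 3.25

Work:
E[P1] = p·q·π₁(A,X) + p·(1-q)·π₁(A,Y) + (1-p)·q·π₁(B,X) + (1-p)·(1-q)·π₁(B,Y)
= 0.5·0.75·4 + 0.5·0.25·5 + 0.5·0.75·7 + 0.5·0.25·3
= 5.125

E[P2] = 3.25 (similar calculation)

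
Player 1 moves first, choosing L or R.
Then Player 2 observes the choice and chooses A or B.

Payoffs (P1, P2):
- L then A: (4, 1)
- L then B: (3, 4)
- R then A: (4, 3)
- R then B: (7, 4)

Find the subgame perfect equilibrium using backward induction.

P1 plays R, P2 plays B after L and B after R; Payoff (7, 4)

Work:
Backward induction:
After L: P2 chooses B → P1 gets 3
After R: P2 chooses B → P1 gets 7
P1 chooses R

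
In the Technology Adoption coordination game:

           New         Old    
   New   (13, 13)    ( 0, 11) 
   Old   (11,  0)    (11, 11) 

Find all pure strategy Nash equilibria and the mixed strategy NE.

Pure NE: (New, New) and (Old, Old); Mixed NE: p = 0.8462, q = 0.8462

Work:
Check pure NE:
(New, New): (13, 13) - no unilateral deviation beneficial
(Old, Old): (11, 11) - no unilateral deviation beneficial
Mixed NE: P1 plays New with p = 0.8462, P2 plays New with q = 0.8462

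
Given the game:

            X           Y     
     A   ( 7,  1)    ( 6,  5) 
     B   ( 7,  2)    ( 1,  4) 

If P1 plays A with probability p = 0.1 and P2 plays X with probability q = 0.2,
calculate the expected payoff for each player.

E[P1] = 2.6, E[P2] = 3.66

Work:
E[P1] = p·q·π₁(A,X) + p·(1-q)·π₁(A,Y) + (1-p)·q·π₁(B,X) + (1-p)·(1-q)·π₁(B,Y)
= 0.1·0.2·7 + 0.1·0.8·6 + 0.9·0.2·7 + 0.9·0.8·1
= 2.6

E[P2] = 3.66 (similar calculation)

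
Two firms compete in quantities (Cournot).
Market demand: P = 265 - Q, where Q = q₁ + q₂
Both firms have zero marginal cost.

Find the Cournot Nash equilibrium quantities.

q₁* = q₂* = 88.33; P* = 88.33

Work:
Profit: π_i = P·q_i = (a - q_i - q_j)·q_i
FOC: ∂π_i/∂q_i = a - 2q_i - q_j = 0
Reaction function: q_i = (265 - q_j)/2
Symmetry: q* = 265/3 = 88.33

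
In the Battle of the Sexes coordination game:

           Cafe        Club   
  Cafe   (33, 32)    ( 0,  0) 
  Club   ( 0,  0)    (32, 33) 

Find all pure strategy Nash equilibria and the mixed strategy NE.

Pure NE: (Cafe, Cafe) and (Club, Club); Mixed NE: p = 0.5077, q = 0.4923

Work:
Check pure NE:
(Cafe, Cafe): (33, 32) - no unilateral deviation beneficial
(Club, Club): (32, 33) - no unilateral deviation beneficial
Mixed NE: P1 plays Cafe with p = 0.5077, P2 plays Cafe with q = 0.4923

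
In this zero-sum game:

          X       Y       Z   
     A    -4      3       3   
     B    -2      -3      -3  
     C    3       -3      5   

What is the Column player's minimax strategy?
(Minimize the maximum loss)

Column should play X or Y (all achieve the minimum), value = 3

Work:
Column player minimizes Row's maximum payoff:
Column X: max payoff to Row = 3
Column Y: max payoff to Row = 3
Column Z: max payoff to Row = 5
Minimum is 3, achieved by columns X, Y (tied).
Each of X or Y is a minimax strategy.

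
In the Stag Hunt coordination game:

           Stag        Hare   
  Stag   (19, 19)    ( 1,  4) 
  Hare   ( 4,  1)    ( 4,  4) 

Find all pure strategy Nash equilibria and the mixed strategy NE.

Pure NE: (Stag, Stag) and (Hare, Hare); Mixed NE: p = 0.1667, q = 0.1667

Work:
Check pure NE:
(Stag, Stag): (19, 19) - no unilateral deviation beneficial
(Hare, Hare): (4, 4) - no unilateral deviation beneficial
Mixed NE: P1 plays Stag with p = 0.1667, P2 plays Stag with q = 0.1667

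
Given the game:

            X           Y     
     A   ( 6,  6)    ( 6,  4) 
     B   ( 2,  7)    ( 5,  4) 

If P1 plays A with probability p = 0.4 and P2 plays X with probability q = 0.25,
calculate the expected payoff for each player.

E[P1] = 4.95, E[P2] = 4.65

Work:
E[P1] = p·q·π₁(A,X) + p·(1-q)·π₁(A,Y) + (1-p)·q·π₁(B,X) + (1-p)·(1-q)·π₁(B,Y)
= 0.4·0.25·6 + 0.4·0.75·6 + 0.6·0.25·2 + 0.6·0.75·5
= 4.95

E[P2] = 4.65 (similar calculation)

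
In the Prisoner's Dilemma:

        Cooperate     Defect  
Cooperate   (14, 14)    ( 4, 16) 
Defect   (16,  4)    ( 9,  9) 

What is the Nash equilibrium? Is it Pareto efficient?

(Defect, Defect) is NE; not Pareto efficient

Work:
Defect dominates Cooperate for both players:
If P2 cooperates: Defect (16) > Cooperate (14)
If P2 defects: Defect (9) > Cooperate (4)
NE: (Defect, Defect) with payoff (9, 9)
But (Cooperate, Cooperate) = (14, 14) Pareto dominates (9, 9)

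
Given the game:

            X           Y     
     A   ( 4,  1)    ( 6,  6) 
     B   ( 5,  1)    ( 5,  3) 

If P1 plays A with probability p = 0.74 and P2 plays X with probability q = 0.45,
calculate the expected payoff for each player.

E[P1] = 5.074, E[P2] = 3.321

Work:
E[P1] = p·q·π₁(A,X) + p·(1-q)·π₁(A,Y) + (1-p)·q·π₁(B,X) + (1-p)·(1-q)·π₁(B,Y)
= 0.74·0.45·4 + 0.74·0.55·6 + 0.26·0.45·5 + 0.26·0.55·5
= 5.074

E[P2] = 3.321 (similar calculation)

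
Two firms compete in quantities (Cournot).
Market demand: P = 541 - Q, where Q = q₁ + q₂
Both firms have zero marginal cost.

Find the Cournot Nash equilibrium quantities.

q₁* = q₂* = 180.33; P* = 180.33

Work:
Profit: π_i = P·q_i = (a - q_i - q_j)·q_i
FOC: ∂π_i/∂q_i = a - 2q_i - q_j = 0
Reaction function: q_i = (541 - q_j)/2
Symmetry: q* = 541/3 = 180.33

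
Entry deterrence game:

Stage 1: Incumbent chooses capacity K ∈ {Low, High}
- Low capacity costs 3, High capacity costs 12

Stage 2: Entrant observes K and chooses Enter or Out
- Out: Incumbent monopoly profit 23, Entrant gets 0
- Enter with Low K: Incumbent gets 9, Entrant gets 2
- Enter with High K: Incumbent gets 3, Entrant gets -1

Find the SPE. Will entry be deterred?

SPE: (High, Enter|Low, Out|High); Entry deterred. Incumbent net profit = 11

Work:
After Low K: Entrant enters (2 > 0)
After High K: Entrant stays out (-1 < 0)
Incumbent: Low → 9−3=6, High → 23−12=11
Incumbent chooses High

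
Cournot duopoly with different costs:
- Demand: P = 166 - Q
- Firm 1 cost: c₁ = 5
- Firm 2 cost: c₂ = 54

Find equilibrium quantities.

q₁* = 70.0, q₂* = 21.0

Work:
Reaction: q₁ = (166 - 5 - q₂)/2
Reaction: q₂ = (166 - 54 - q₁)/2
Solve simultaneously:
q₁* = (166 - 2×5 + 54)/3 = 70.0
q₂* = (166 - 2×54 + 5)/3 = 21.0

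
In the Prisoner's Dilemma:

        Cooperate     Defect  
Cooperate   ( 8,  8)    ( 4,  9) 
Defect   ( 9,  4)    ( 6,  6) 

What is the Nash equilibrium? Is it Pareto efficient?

(Defect, Defect) is NE; not Pareto efficient

Work:
Defect dominates Cooperate for both players:
If P2 cooperates: Defect (9) > Cooperate (8)
If P2 defects: Defect (6) > Cooperate (4)
NE: (Defect, Defect) with payoff (6, 6)
But (Cooperate, Cooperate) = (8, 8) Pareto dominates (6, 6)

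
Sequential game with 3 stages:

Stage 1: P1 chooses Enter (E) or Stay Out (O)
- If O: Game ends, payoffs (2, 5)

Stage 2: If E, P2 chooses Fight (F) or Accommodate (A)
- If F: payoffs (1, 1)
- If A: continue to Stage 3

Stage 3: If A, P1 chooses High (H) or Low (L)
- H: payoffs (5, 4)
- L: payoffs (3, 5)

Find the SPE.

SPE: (E, A, H); Outcome (5, 4)

Work:
Stage 3: P1 chooses H (5 vs 3)
Stage 2: P2: F->1, A->4 (anticipating H). Choose A
Stage 1: P1: O->2, E->5 (anticipating A, H). Choose E
SPE path: E -> A -> H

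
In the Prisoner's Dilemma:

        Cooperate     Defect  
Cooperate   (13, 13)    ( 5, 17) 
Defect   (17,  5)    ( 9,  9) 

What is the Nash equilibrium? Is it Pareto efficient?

(Defect, Defect) is NE; not Pareto efficient

Work:
Defect dominates Cooperate for both players:
If P2 cooperates: Defect (17) > Cooperate (13)
If P2 defects: Defect (9) > Cooperate (5)
NE: (Defect, Defect) with payoff (9, 9)
But (Cooperate, Cooperate) = (13, 13) Pareto dominates (9, 9)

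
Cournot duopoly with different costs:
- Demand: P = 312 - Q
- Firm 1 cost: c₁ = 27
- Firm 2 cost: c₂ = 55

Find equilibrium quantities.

q₁* = 104.33, q₂* = 76.33

Work:
Reaction: q₁ = (312 - 27 - q₂)/2
Reaction: q₂ = (312 - 55 - q₁)/2
Solve simultaneously:
q₁* = (312 - 2×27 + 55)/3 = 104.33
q₂* = (312 - 2×55 + 27)/3 = 76.33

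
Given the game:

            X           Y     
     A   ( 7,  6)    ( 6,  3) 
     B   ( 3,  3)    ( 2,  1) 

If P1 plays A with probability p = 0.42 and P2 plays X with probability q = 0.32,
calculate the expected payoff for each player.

E[P1] = 4.0, E[P2] = 2.6144

Work:
E[P1] = p·q·π₁(A,X) + p·(1-q)·π₁(A,Y) + (1-p)·q·π₁(B,X) + (1-p)·(1-q)·π₁(B,Y)
= 0.42·0.32·7 + 0.42·0.68·6 + 0.58·0.32·3 + 0.58·0.68·2
= 4.0

E[P2] = 2.6144 (similar calculation)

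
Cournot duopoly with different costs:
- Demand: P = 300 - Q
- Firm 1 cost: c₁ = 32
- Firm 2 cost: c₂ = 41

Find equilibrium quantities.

q₁* = 92.33, q₂* = 83.33

Work:
Reaction: q₁ = (300 - 32 - q₂)/2
Reaction: q₂ = (300 - 41 - q₁)/2
Solve simultaneously:
q₁* = (300 - 2×32 + 41)/3 = 92.33
q₂* = (300 - 2×41 + 32)/3 = 83.33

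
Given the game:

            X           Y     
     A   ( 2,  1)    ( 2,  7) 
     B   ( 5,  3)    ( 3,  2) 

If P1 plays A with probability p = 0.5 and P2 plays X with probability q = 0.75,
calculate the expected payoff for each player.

E[P1] = 3.25, E[P2] = 2.625

Work:
E[P1] = p·q·π₁(A,X) + p·(1-q)·π₁(A,Y) + (1-p)·q·π₁(B,X) + (1-p)·(1-q)·π₁(B,Y)
= 0.5·0.75·2 + 0.5·0.25·2 + 0.5·0.75·5 + 0.5·0.25·3
= 3.25

E[P2] = 2.625 (similar calculation)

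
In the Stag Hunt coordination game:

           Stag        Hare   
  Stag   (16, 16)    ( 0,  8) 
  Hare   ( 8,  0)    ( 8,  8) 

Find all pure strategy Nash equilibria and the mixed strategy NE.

Pure NE: (Stag, Stag) and (Hare, Hare); Mixed NE: p = 0.5, q = 0.5

Work:
Check pure NE:
(Stag, Stag): (16, 16) - no unilateral deviation beneficial
(Hare, Hare): (8, 8) - no unilateral deviation beneficial
Mixed NE: P1 plays Stag with p = 0.5, P2 plays Stag with q = 0.5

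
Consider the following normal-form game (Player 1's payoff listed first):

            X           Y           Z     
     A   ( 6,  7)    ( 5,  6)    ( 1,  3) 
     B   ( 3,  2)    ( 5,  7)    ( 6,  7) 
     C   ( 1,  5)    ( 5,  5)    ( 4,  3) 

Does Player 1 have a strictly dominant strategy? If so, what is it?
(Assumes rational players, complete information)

No strictly dominant strategy exists for Player 1

Work:
A strategy strictly dominates another if it gives a strictly higher payoff against every opponent action. Compare each pair of P1's strategies column-by-column:
  A vs B: [6 vs 3, 5 vs 5, 1 vs 6] → A does not strictly dominate B (column Y: 5 ≤ 5)
  A vs C: [6 vs 1, 5 vs 5, 1 vs 4] → A does not strictly dominate C (column Y: 5 ≤ 5)
  B vs A: [3 vs 6, 5 vs 5, 6 vs 1] → B does not strictly dominate A (column X: 3 ≤ 6)
  B vs C: [3 vs 1, 5 vs 5, 6 vs 4] → B does not strictly dominate C (column Y: 5 ≤ 5)
  C vs A: [1 vs 6, 5 vs 5, 4 vs 1] → C does not strictly dominate A (column X: 1 ≤ 6)
  C vs B: [1 vs 3, 5 vs 5, 4 vs 6] → C does not strictly dominate B (column X: 1 ≤ 3)
No single strategy strictly dominates all others → no strictly dominant strategy.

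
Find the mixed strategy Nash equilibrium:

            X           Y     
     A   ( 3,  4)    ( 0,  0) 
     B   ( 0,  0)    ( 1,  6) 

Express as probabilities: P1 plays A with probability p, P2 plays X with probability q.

p = 0.6, q = 0.25

Work:
Find probabilities that make opponent indifferent:
P2 chooses q to make P1 indifferent between A and B
P1 chooses p to make P2 indifferent between X and Y
Mixed NE: P1 plays (A: 0.6, B: 0.4), P2 plays (X: 0.25, Y: 0.75)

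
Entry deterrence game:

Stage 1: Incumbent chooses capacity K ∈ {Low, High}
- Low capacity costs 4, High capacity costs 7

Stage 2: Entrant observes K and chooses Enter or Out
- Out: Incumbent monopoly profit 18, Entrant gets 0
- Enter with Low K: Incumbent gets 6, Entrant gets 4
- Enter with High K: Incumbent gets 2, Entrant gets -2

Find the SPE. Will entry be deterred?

SPE: (High, Enter|Low, Out|High); Entry deterred. Incumbent net profit = 11

Work:
After Low K: Entrant enters (4 > 0)
After High K: Entrant stays out (-2 < 0)
Incumbent: Low → 6−4=2, High → 18−7=11
Incumbent chooses High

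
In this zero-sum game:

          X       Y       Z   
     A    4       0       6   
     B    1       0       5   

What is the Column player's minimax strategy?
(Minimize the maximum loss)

Column should play Y, value = 0

Work:
Column player minimizes Row's maximum payoff:
Column X: max payoff to Row = 4
Column Y: max payoff to Row = 0
Column Z: max payoff to Row = 6
Minimum is 0, achieved by column Y.
Minimax strategy: Y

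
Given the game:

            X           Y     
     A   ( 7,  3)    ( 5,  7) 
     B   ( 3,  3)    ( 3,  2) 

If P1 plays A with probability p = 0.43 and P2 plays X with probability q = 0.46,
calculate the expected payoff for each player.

E[P1] = 4.2556, E[P2] = 3.621

Work:
E[P1] = p·q·π₁(A,X) + p·(1-q)·π₁(A,Y) + (1-p)·q·π₁(B,X) + (1-p)·(1-q)·π₁(B,Y)
= 0.43·0.46·7 + 0.43·0.54·5 + 0.57·0.46·3 + 0.57·0.54·3
= 4.2556

E[P2] = 3.621 (similar calculation)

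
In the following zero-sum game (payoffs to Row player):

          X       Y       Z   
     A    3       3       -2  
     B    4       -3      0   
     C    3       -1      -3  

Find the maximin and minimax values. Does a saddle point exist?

Maximin = -2, Minimax = 0, Saddle: False

Work:
Row minimums: [-2, -3, -3] → maximin = -2
Column maximums: [4, 3, 0] → minimax = 0
No saddle point (maximin ≠ minimax). Mixed strategy needed.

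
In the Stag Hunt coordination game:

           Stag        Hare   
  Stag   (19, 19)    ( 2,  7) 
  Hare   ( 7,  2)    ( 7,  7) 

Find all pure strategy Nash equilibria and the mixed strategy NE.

Pure NE: (Stag, Stag) and (Hare, Hare); Mixed NE: p = 0.2941, q = 0.2941

Work:
Check pure NE:
(Stag, Stag): (19, 19) - no unilateral deviation beneficial
(Hare, Hare): (7, 7) - no unilateral deviation beneficial
Mixed NE: P1 plays Stag with p = 0.2941, P2 plays Stag with q = 0.2941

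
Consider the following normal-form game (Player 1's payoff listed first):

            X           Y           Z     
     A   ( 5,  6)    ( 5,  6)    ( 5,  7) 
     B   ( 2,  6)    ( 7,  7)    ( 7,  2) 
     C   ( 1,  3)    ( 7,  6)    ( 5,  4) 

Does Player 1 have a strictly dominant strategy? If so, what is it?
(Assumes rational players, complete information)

No strictly dominant strategy exists for Player 1

Work:
A strategy strictly dominates another if it gives a strictly higher payoff against every opponent action. Compare each pair of P1's strategies column-by-column:
  A vs B: [5 vs 2, 5 vs 7, 5 vs 7] → A does not strictly dominate B (column Y: 5 ≤ 7)
  A vs C: [5 vs 1, 5 vs 7, 5 vs 5] → A does not strictly dominate C (column Y: 5 ≤ 7)
  B vs A: [2 vs 5, 7 vs 5, 7 vs 5] → B does not strictly dominate A (column X: 2 ≤ 5)
  B vs C: [2 vs 1, 7 vs 7, 7 vs 5] → B does not strictly dominate C (column Y: 7 ≤ 7)
  C vs A: [1 vs 5, 7 vs 5, 5 vs 5] → C does not strictly dominate A (column X: 1 ≤ 5)
  C vs B: [1 vs 2, 7 vs 7, 5 vs 7] → C does not strictly dominate B (column X: 1 ≤ 2)
No single strategy strictly dominates all others → no strictly dominant strategy.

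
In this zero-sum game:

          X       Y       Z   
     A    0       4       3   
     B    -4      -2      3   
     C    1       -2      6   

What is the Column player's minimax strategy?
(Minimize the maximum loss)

Column should play X, value = 1

Work:
Column player minimizes Row's maximum payoff:
Column X: max payoff to Row = 1
Column Y: max payoff to Row = 4
Column Z: max payoff to Row = 6
Minimum is 1, achieved by column X.
Minimax strategy: X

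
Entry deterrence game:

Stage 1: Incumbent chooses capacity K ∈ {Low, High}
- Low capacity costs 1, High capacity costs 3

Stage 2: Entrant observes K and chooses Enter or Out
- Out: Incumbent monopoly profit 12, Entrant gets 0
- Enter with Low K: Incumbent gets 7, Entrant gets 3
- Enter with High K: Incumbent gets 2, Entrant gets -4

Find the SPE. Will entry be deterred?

SPE: (High, Enter|Low, Out|High); Entry deterred. Incumbent net profit = 9

Work:
After Low K: Entrant enters (3 > 0)
After High K: Entrant stays out (-4 < 0)
Incumbent: Low → 7−1=6, High → 12−3=9
Incumbent chooses High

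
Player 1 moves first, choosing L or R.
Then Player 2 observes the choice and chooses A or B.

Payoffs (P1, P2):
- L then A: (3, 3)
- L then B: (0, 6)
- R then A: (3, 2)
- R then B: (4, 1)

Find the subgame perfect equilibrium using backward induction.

P1 plays R, P2 plays B after L and A after R; Payoff (3, 2)

Work:
Backward induction:
After L: P2 chooses B → P1 gets 0
After R: P2 chooses A → P1 gets 3
P1 chooses R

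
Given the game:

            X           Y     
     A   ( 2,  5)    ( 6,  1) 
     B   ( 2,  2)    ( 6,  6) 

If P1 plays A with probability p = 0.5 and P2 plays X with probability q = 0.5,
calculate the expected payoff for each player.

E[P1] = 4.0, E[P2] = 3.5

Work:
E[P1] = p·q·π₁(A,X) + p·(1-q)·π₁(A,Y) + (1-p)·q·π₁(B,X) + (1-p)·(1-q)·π₁(B,Y)
= 0.5·0.5·2 + 0.5·0.5·6 + 0.5·0.5·2 + 0.5·0.5·6
= 4.0

E[P2] = 3.5 (similar calculation)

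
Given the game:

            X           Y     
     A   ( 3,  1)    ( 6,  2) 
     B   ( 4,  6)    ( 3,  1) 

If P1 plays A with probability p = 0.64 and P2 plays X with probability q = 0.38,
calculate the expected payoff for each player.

E[P1] = 4.3272, E[P2] = 2.0808

Work:
E[P1] = p·q·π₁(A,X) + p·(1-q)·π₁(A,Y) + (1-p)·q·π₁(B,X) + (1-p)·(1-q)·π₁(B,Y)
= 0.64·0.38·3 + 0.64·0.62·6 + 0.36·0.38·4 + 0.36·0.62·3
= 4.3272

E[P2] = 2.0808 (similar calculation)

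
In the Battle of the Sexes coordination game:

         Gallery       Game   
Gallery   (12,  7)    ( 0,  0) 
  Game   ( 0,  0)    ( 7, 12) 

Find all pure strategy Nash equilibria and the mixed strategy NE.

Pure NE: (Gallery, Gallery) and (Game, Game); Mixed NE: p = 0.6316, q = 0.3684

Work:
Check pure NE:
(Gallery, Gallery): (12, 7) - no unilateral deviation beneficial
(Game, Game): (7, 12) - no unilateral deviation beneficial
Mixed NE: P1 plays Gallery with p = 0.6316, P2 plays Gallery with q = 0.3684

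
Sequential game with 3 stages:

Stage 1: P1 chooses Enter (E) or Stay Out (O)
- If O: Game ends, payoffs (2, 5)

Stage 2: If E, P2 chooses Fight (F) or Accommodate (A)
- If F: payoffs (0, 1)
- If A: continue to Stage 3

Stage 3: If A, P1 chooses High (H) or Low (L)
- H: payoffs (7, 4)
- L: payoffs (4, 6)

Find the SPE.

SPE: (E, A, H); Outcome (7, 4)

Work:
Stage 3: P1 chooses H (7 vs 4)
Stage 2: P2: F->1, A->4 (anticipating H). Choose A
Stage 1: P1: O->2, E->7 (anticipating A, H). Choose E
SPE path: E -> A -> H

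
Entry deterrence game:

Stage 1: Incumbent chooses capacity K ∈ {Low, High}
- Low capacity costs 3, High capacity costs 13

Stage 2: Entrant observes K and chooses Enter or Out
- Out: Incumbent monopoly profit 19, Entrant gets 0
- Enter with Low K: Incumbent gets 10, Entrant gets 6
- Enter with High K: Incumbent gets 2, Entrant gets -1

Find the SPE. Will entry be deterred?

SPE: (Low, Enter|Low, Out|High); Entry not deterred. Incumbent net profit = 7, Entrant gets 6

Work:
After Low K: Entrant enters (6 > 0)
After High K: Entrant stays out (-1 < 0)
Incumbent: Low → 10−3=7, High → 19−13=6
Incumbent chooses Low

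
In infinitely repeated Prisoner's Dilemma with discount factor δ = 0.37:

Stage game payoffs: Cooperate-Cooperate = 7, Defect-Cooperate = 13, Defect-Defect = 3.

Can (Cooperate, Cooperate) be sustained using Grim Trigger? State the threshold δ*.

δ* = 0.6; since δ = 0.37 < 0.6, cooperation cannot be sustained

Work:
For Grim Trigger:
Cooperate forever: 7/(1-δ)
Defect then punished: 13 + 3·δ/(1-δ)
Need: 7/(1-δ) ≥ 13 + 3·δ/(1-δ)
Solving: δ ≥ (T-R)/(T-P) = (13-7)/(13-3) = 0.6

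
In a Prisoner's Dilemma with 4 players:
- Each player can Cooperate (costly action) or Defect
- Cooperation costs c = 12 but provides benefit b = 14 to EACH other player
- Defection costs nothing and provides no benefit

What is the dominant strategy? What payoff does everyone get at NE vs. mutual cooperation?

Dominant: Defect; NE payoff = 0; Coop payoff = 30

Work:
Defect dominates (saves cost c = 12, benefit to others is external)
NE: All defect → everyone gets 0
If all cooperate: each receives (3)×14 - 12 = 30
Social dilemma: 30 > 0 but NE gives 0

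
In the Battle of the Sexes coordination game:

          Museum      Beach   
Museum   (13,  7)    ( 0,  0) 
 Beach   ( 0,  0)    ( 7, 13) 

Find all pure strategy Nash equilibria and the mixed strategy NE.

Pure NE: (Museum, Museum) and (Beach, Beach); Mixed NE: p = 0.65, q = 0.35

Work:
Check pure NE:
(Museum, Museum): (13, 7) - no unilateral deviation beneficial
(Beach, Beach): (7, 13) - no unilateral deviation beneficial
Mixed NE: P1 plays Museum with p = 0.65, P2 plays Museum with q = 0.35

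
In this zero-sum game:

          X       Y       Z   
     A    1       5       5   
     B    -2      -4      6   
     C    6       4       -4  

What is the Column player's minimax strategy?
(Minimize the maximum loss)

Column should play Y, value = 5

Work:
Column player minimizes Row's maximum payoff:
Column X: max payoff to Row = 6
Column Y: max payoff to Row = 5
Column Z: max payoff to Row = 6
Minimum is 5, achieved by column Y.
Minimax strategy: Y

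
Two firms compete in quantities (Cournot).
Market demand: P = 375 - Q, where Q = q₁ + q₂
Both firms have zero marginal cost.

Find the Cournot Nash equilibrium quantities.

q₁* = q₂* = 125.0; P* = 125.0

Work:
Profit: π_i = P·q_i = (a - q_i - q_j)·q_i
FOC: ∂π_i/∂q_i = a - 2q_i - q_j = 0
Reaction function: q_i = (375 - q_j)/2
Symmetry: q* = 375/3 = 125.0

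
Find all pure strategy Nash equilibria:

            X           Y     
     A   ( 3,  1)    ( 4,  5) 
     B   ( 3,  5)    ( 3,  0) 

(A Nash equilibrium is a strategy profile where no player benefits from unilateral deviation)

Nash equilibrium: (A, Y), (B, X)

Work:
Best responses:
  P1 vs X: payoffs [3, 3] → best response A/B (payoff 3)
  P1 vs Y: payoffs [4, 3] → best response A (payoff 4)
  P2 vs A: payoffs [1, 5] → best response Y (payoff 5)
  P2 vs B: payoffs [5, 0] → best response X (payoff 5)
Mutual best responses: (A,Y), (B,X) → Nash equilibria.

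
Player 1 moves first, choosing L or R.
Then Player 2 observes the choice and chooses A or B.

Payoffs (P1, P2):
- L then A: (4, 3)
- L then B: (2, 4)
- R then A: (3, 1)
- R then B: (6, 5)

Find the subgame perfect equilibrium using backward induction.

P1 plays R, P2 plays B after L and B after R; Payoff (6, 5)

Work:
Backward induction:
After L: P2 chooses B → P1 gets 2
After R: P2 chooses B → P1 gets 6
P1 chooses R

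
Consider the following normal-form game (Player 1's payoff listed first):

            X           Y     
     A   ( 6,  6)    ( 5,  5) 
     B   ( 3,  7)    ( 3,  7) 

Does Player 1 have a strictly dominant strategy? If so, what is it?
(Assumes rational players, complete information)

Yes, Player 1's strictly dominant strategy is A

Work:
A strategy strictly dominates another if it gives a strictly higher payoff against every opponent action. Compare each pair of P1's strategies column-by-column:
  A vs B: [6 vs 3, 5 vs 3] → A strictly dominates B
  B vs A: [3 vs 6, 3 vs 5] → B does not strictly dominate A (column X: 3 ≤ 6)
A strictly dominates every other strategy → strictly dominant.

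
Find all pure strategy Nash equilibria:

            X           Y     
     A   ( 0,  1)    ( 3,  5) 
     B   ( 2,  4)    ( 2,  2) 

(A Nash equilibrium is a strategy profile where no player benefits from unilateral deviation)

Nash equilibrium: (A, Y), (B, X)

Work:
Best responses:
  P1 vs X: payoffs [0, 2] → best response B (payoff 2)
  P1 vs Y: payoffs [3, 2] → best response A (payoff 3)
  P2 vs A: payoffs [1, 5] → best response Y (payoff 5)
  P2 vs B: payoffs [4, 2] → best response X (payoff 4)
Mutual best responses: (A,Y), (B,X) → Nash equilibria.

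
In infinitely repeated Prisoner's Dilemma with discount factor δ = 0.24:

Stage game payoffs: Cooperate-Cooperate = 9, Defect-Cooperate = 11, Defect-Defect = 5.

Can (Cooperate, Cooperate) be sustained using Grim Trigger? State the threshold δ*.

δ* = 0.3333; since δ = 0.24 < 0.3333, cooperation cannot be sustained

Work:
For Grim Trigger:
Cooperate forever: 9/(1-δ)
Defect then punished: 11 + 5·δ/(1-δ)
Need: 9/(1-δ) ≥ 11 + 5·δ/(1-δ)
Solving: δ ≥ (T-R)/(T-P) = (11-9)/(11-5) = 0.3333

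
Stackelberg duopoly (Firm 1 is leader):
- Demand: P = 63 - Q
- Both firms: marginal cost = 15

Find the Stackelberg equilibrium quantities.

q₁* (leader) = 24.0, q₂* (follower) = 12.0

Work:
Follower's reaction: q₂ = (a - c - q₁)/2
Leader substitutes: π₁ = q₁·(a - q₁ - (a-c-q₁)/2 - c)
FOC: q₁* = (63 - 15)/2 = 24.00
Then: q₂* = (63 - 15 - 24.0)/2 = 12.00
Leader has first-mover advantage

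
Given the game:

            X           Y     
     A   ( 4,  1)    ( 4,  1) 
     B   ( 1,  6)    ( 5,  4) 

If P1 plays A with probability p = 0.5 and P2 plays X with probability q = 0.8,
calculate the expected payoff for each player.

E[P1] = 2.9, E[P2] = 3.3

Work:
E[P1] = p·q·π₁(A,X) + p·(1-q)·π₁(A,Y) + (1-p)·q·π₁(B,X) + (1-p)·(1-q)·π₁(B,Y)
= 0.5·0.8·4 + 0.5·0.2·4 + 0.5·0.8·1 + 0.5·0.2·5
= 2.9

E[P2] = 3.3 (similar calculation)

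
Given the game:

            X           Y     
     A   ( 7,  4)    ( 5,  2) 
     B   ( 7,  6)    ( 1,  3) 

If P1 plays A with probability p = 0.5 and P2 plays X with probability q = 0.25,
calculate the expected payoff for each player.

E[P1] = 4.0, E[P2] = 3.125

Work:
E[P1] = p·q·π₁(A,X) + p·(1-q)·π₁(A,Y) + (1-p)·q·π₁(B,X) + (1-p)·(1-q)·π₁(B,Y)
= 0.5·0.25·7 + 0.5·0.75·5 + 0.5·0.25·7 + 0.5·0.75·1
= 4.0

E[P2] = 3.125 (similar calculation)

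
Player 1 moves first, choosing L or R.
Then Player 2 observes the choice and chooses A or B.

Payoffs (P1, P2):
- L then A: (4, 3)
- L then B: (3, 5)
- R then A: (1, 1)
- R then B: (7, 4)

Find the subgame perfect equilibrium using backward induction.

P1 plays R, P2 plays B after L and B after R; Payoff (7, 4)

Work:
Backward induction:
After L: P2 chooses B → P1 gets 3
After R: P2 chooses B → P1 gets 7
P1 chooses R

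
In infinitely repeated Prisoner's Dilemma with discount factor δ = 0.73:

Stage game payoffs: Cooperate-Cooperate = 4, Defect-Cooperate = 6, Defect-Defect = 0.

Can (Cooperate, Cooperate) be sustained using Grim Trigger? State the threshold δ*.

δ* = 0.3333; since δ = 0.73 ≥ 0.3333, cooperation can be sustained

Work:
For Grim Trigger:
Cooperate forever: 4/(1-δ)
Defect then punished: 6 + 0·δ/(1-δ)
Need: 4/(1-δ) ≥ 6 + 0·δ/(1-δ)
Solving: δ ≥ (T-R)/(T-P) = (6-4)/(6-0) = 0.3333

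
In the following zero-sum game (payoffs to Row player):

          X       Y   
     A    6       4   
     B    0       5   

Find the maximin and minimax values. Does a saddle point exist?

Maximin = 4, Minimax = 5, Saddle: False

Work:
Row minimums: [4, 0] → maximin = 4
Column maximums: [6, 5] → minimax = 5
No saddle point (maximin ≠ minimax). Mixed strategy needed.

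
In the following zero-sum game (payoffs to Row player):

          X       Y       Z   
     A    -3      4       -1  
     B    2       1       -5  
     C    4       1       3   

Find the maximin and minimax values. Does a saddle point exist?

Maximin = 1, Minimax = 3, Saddle: False

Work:
Row minimums: [-3, -5, 1] → maximin = 1
Column maximums: [4, 4, 3] → minimax = 3
No saddle point (maximin ≠ minimax). Mixed strategy needed.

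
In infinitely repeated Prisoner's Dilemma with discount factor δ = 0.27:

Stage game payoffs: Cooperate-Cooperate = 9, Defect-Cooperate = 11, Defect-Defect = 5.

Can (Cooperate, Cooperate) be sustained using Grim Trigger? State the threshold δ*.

δ* = 0.3333; since δ = 0.27 < 0.3333, cooperation cannot be sustained

Work:
For Grim Trigger:
Cooperate forever: 9/(1-δ)
Defect then punished: 11 + 5·δ/(1-δ)
Need: 9/(1-δ) ≥ 11 + 5·δ/(1-δ)
Solving: δ ≥ (T-R)/(T-P) = (11-9)/(11-5) = 0.3333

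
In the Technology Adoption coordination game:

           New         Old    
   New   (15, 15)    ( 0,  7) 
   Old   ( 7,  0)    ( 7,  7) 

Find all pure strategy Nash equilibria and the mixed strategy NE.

Pure NE: (New, New) and (Old, Old); Mixed NE: p = 0.4667, q = 0.4667

Work:
Check pure NE:
(New, New): (15, 15) - no unilateral deviation beneficial
(Old, Old): (7, 7) - no unilateral deviation beneficial
Mixed NE: P1 plays New with p = 0.4667, P2 plays New with q = 0.4667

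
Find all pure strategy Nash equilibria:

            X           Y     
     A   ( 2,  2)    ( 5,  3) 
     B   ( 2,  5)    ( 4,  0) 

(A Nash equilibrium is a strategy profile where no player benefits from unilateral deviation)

Nash equilibrium: (A, Y), (B, X)

Work:
Best responses:
  P1 vs X: payoffs [2, 2] → best response A/B (payoff 2)
  P1 vs Y: payoffs [5, 4] → best response A (payoff 5)
  P2 vs A: payoffs [2, 3] → best response Y (payoff 3)
  P2 vs B: payoffs [5, 0] → best response X (payoff 5)
Mutual best responses: (A,Y), (B,X) → Nash equilibria.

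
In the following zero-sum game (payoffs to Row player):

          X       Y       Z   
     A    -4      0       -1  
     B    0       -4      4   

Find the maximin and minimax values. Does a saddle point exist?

Maximin = -4, Minimax = 0, Saddle: False

Work:
Row minimums: [-4, -4] → maximin = -4
Column maximums: [0, 0, 4] → minimax = 0
No saddle point (maximin ≠ minimax). Mixed strategy needed.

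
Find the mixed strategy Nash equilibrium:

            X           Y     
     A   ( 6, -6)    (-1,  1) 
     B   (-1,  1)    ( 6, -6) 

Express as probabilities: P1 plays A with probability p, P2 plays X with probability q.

p = 0.5, q = 0.5

Work:
Find probabilities that make opponent indifferent:
P2 chooses q to make P1 indifferent between A and B
P1 chooses p to make P2 indifferent between X and Y
Mixed NE: P1 plays (A: 0.5, B: 0.5), P2 plays (X: 0.5, Y: 0.5)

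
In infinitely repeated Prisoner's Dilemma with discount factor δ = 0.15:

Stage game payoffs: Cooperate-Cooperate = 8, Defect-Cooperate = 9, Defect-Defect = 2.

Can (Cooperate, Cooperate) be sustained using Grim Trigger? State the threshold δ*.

δ* = 0.1429; since δ = 0.15 ≥ 0.1429, cooperation can be sustained

Work:
For Grim Trigger:
Cooperate forever: 8/(1-δ)
Defect then punished: 9 + 2·δ/(1-δ)
Need: 8/(1-δ) ≥ 9 + 2·δ/(1-δ)
Solving: δ ≥ (T-R)/(T-P) = (9-8)/(9-2) = 0.1429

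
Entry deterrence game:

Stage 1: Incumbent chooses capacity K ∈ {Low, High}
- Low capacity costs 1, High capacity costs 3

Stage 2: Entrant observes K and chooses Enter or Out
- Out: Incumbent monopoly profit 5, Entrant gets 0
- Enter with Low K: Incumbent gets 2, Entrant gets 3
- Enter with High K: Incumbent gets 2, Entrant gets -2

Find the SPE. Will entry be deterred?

SPE: (High, Enter|Low, Out|High); Entry deterred. Incumbent net profit = 2

Work:
After Low K: Entrant enters (3 > 0)
After High K: Entrant stays out (-2 < 0)
Incumbent: Low → 2−1=1, High → 5−3=2
Incumbent chooses High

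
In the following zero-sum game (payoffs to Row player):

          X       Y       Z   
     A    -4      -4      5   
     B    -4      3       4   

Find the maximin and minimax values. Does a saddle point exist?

Maximin = -4, Minimax = -4, Saddle: True

Work:
Row minimums: [-4, -4] → maximin = -4
Column maximums: [-4, 3, 5] → minimax = -4
Saddle point exists! Game value = -4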